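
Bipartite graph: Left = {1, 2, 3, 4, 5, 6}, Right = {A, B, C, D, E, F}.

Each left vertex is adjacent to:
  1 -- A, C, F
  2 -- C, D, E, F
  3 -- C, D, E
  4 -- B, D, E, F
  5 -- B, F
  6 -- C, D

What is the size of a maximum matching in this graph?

6

For example, pair 1-A, 2-D, 3-E, 4-B, 5-F, 6-C.
All 6 left vertices are matched, so no larger matching exists.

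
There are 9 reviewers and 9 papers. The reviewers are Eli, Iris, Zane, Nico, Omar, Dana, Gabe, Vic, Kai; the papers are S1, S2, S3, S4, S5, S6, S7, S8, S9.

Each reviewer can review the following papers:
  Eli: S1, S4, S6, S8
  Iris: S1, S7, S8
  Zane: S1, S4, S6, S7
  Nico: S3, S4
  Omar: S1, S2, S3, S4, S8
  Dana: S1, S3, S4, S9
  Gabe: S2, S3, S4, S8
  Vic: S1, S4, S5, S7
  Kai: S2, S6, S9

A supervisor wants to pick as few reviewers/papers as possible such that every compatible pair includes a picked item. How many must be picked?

9

A maximum matching has 9 edges (e.g. Eli–S1, Iris–S7, Zane–S6, Nico–S4, Omar–S3, Dana–S9, Gabe–S8, Vic–S5, Kai–S2).
By König's theorem the minimum vertex cover has the same size. One such cover is {Eli, Iris, Zane, Nico, Omar, Dana, Gabe, Vic, Kai}.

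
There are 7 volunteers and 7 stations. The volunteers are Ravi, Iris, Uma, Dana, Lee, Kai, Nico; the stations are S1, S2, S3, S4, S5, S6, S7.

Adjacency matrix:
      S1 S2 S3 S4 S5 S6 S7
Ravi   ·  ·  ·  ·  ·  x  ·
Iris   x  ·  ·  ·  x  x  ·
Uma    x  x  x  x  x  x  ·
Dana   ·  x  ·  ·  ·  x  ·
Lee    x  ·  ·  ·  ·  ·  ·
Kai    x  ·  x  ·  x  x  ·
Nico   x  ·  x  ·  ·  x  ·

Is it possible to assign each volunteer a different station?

The set {Ravi, Iris, Lee, Kai, Nico} has only 4 neighbours ({S1, S3, S5, S6}), so by Hall's theorem at most 6 of the 7 volunteers can be matched.
Hence no matching covers every volunteer.

No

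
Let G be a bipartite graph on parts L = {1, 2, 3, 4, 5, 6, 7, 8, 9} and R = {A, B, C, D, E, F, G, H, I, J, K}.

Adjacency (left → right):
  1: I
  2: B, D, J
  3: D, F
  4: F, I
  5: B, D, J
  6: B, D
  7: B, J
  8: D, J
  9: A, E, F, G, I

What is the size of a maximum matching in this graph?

For example, pair 1→I, 2→J, 3→D, 4→F, 5→B, 9→G.
The set {1, 2, 3, 4, 5, 6, 7, 8} has only 5 neighbours ({B, D, F, I, J}), so by Hall's theorem at most 6 of the 9 left vertices can be matched.

6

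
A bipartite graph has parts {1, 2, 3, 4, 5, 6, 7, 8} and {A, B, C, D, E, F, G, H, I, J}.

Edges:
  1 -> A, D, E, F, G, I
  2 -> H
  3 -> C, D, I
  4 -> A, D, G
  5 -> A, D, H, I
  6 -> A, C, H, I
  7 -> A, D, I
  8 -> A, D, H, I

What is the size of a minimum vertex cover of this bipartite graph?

7

A maximum matching has 7 edges (e.g. 1–E, 2–H, 3–D, 4–G, 5–A, 6–C, 7–I).
By König's theorem the minimum vertex cover has the same size. One such cover is {1, 4, A, C, D, H, I}.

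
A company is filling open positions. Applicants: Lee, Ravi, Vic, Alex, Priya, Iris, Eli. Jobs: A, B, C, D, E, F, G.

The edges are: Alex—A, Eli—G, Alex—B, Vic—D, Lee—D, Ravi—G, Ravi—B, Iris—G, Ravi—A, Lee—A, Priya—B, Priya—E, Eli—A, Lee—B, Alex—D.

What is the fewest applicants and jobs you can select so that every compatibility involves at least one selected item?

The 5 edges Lee–A, Ravi–G, Vic–D, Alex–B, Priya–E form a matching, so any vertex cover needs at least 5 vertices (one per matched edge).
Conversely {Priya, A, B, D, G} meets every edge and has exactly 5 vertices, so 5 is optimal.

5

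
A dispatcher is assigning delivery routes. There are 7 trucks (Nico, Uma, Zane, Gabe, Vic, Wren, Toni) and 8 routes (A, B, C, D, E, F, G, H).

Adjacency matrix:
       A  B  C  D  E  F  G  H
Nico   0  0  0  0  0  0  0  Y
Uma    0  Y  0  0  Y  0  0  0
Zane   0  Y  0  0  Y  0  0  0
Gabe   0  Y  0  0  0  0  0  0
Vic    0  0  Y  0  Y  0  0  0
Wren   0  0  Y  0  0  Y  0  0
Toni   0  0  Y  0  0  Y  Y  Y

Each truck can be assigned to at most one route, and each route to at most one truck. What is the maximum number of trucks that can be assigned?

6

A valid assignment of size 6: Nico–H, Uma–E, Zane–B, Vic–C, Wren–F, Toni–G.
The set {Uma, Zane, Gabe} has only 2 neighbours ({B, E}), so by Hall's theorem at most 6 of the 7 trucks can be matched.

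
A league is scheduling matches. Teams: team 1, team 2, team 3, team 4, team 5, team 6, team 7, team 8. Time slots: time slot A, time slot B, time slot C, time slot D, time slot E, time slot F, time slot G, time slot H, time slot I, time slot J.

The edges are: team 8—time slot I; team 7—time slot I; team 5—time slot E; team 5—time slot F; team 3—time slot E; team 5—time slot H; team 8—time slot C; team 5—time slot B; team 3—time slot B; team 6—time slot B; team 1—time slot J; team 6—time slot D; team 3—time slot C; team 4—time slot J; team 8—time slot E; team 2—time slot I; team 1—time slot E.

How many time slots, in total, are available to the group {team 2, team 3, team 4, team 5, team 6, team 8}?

The union of neighbours of {team 2, team 3, team 4, team 5, team 6, team 8} is {time slot B, time slot C, time slot D, time slot E, time slot F, time slot H, time slot I, time slot J}, which has 8 elements.
Since |N(S)| = 8 ≥ |S| = 6, Hall's condition holds for this subset.

8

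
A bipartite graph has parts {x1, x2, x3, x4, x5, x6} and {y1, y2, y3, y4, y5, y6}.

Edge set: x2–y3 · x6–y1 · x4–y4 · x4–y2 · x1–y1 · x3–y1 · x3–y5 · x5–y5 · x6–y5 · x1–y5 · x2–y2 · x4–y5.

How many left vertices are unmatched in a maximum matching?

One maximum matching: x1–y5, x2–y3, x3–y1, x4–y2.
The set {x1, x3, x5, x6} has only 2 neighbours ({y1, y5}), so by Hall's theorem at most 4 of the 6 left vertices can be matched.
That matches 4 of the 6, leaving 2 unmatched; no matching can do better.

2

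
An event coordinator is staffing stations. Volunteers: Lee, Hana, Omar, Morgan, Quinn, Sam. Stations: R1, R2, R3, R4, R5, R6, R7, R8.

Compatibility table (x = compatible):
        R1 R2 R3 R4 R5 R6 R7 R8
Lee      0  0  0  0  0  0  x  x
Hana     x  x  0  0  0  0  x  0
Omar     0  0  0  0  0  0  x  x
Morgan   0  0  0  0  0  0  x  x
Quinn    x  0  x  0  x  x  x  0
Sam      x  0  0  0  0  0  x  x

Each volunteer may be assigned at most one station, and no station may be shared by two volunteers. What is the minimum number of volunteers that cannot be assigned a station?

For example, pair Lee-R8, Hana-R2, Omar-R7, Quinn-R6, Sam-R1.
The set {Lee, Omar, Morgan} has only 2 neighbours ({R7, R8}), so by Hall's theorem at most 5 of the 6 volunteers can be matched.
That matches 5 of the 6, leaving 1 unmatched; no matching can do better.

1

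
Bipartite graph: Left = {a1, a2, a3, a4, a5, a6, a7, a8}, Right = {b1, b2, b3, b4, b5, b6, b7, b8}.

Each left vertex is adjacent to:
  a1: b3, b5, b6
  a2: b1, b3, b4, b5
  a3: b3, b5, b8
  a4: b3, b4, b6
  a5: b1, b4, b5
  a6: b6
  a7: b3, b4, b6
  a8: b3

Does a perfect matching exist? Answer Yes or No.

No

The set {a1, a2, a4, a5, a6, a7, a8} has only 5 neighbours ({b1, b3, b4, b5, b6}), so by Hall's theorem at most 6 of the 8 left vertices can be matched.
Hence no matching covers every left vertex.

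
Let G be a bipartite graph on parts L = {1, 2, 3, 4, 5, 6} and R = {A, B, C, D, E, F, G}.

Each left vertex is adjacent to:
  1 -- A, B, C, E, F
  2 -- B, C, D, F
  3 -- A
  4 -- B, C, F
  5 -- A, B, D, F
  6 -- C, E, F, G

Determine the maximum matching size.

For example, pair 1→B, 2→D, 3→A, 4→C, 5→F, 6→E.
This saturates every left vertex, so 6 is the maximum.

6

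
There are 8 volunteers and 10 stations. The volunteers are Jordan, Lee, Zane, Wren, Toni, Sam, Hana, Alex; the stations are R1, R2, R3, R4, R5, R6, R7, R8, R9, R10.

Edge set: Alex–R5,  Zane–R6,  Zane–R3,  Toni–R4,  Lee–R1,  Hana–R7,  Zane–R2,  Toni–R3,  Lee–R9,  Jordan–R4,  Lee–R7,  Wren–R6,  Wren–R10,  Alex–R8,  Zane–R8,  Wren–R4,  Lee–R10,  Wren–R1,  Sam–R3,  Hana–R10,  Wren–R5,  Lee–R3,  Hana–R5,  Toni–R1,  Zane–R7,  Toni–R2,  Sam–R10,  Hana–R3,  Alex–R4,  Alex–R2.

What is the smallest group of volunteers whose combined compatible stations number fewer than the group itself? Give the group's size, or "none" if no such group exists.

none

A matching saturating every volunteer exists, for instance Jordan→R4, Lee→R9, Zane→R3, Wren→R6, Toni→R2, Sam→R10, Hana→R7, Alex→R8.
By Hall's marriage theorem, this means |N(S)| ≥ |S| for every subset S, so no violating subset exists.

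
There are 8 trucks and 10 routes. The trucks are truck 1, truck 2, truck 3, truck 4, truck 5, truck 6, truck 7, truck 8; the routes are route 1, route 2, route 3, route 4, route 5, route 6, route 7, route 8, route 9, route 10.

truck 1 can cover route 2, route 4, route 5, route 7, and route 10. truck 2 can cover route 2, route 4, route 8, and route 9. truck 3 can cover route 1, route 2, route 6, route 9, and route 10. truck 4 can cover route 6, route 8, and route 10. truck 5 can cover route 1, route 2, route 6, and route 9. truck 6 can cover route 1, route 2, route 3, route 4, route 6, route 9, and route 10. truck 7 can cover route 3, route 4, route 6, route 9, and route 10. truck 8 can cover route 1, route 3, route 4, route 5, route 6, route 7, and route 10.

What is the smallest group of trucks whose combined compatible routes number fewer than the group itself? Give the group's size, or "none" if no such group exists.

none

A matching saturating every truck exists, for instance truck 1→route 7, truck 2→route 9, truck 3→route 1, truck 4→route 10, truck 5→route 6, truck 6→route 2, truck 7→route 3, truck 8→route 4.
By Hall's marriage theorem, this means |N(S)| ≥ |S| for every subset S, so no violating subset exists.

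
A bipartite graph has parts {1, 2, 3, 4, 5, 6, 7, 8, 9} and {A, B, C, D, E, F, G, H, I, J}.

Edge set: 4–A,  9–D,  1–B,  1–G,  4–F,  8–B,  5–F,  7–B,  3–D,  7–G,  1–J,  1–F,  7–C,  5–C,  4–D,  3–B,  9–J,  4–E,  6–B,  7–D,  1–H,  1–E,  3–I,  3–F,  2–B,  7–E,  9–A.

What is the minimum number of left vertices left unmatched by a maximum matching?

A valid assignment of size 7: 1-G, 2-B, 3-F, 4-D, 5-C, 7-E, 9-J.
The set {2, 6, 8} has only 1 neighbour ({B}), so by Hall's theorem at most 7 of the 9 left vertices can be matched.
That matches 7 of the 9, leaving 2 unmatched; no matching can do better.

2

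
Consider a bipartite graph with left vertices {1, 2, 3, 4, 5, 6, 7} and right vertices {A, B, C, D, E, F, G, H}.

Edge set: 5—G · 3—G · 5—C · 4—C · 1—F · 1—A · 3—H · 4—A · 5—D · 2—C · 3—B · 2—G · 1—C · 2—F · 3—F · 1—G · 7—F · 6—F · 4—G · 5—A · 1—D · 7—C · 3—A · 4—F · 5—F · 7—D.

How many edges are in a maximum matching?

6

A valid assignment of size 6: 1-D, 2-G, 3-H, 4-C, 5-A, 6-F.
The set {1, 2, 4, 5, 6, 7} has only 5 neighbours ({A, C, D, F, G}), so by Hall's theorem at most 6 of the 7 left vertices can be matched.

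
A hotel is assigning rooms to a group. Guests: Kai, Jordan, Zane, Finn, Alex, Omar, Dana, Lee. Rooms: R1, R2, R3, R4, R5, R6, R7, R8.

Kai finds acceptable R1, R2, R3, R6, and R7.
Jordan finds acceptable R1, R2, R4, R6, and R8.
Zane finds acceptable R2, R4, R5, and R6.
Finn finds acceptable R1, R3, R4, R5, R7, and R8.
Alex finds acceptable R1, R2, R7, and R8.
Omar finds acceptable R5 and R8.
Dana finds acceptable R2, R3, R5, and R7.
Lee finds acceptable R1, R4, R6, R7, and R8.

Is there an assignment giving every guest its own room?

One maximum matching: Kai-R3, Jordan-R1, Zane-R5, Finn-R4, Alex-R7, Omar-R8, Dana-R2, Lee-R6.
Every guest is matched, so this is a perfect matching.

Yes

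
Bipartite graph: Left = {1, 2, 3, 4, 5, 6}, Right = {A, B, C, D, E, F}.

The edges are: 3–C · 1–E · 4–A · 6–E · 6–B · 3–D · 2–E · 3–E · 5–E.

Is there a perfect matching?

No

The set {1, 2, 5} has only 1 neighbour ({E}), so by Hall's theorem at most 4 of the 6 left vertices can be matched.
Hence no matching covers every left vertex.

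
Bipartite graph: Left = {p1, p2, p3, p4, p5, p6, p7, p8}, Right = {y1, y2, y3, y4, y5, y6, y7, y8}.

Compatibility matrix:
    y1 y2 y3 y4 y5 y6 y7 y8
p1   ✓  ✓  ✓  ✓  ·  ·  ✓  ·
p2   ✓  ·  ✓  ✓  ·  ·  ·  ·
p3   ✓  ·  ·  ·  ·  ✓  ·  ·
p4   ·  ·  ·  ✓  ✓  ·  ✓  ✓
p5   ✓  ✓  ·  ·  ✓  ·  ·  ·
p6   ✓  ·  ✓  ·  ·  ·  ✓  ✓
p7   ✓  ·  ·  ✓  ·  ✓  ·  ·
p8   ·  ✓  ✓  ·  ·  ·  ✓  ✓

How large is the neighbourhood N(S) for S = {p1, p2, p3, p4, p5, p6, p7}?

The union of neighbours of {p1, p2, p3, p4, p5, p6, p7} is {y1, y2, y3, y4, y5, y6, y7, y8}, which has 8 elements.
Since |N(S)| = 8 ≥ |S| = 7, Hall's condition holds for this subset.

8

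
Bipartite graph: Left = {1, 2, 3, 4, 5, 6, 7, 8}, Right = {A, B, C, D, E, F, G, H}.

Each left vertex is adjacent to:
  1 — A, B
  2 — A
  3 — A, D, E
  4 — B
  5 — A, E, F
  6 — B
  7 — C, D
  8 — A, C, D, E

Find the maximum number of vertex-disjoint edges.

6

A valid assignment of size 6: 1-B, 2-A, 3-D, 5-F, 7-C, 8-E.
The set {1, 2, 4, 6} has only 2 neighbours ({A, B}), so by Hall's theorem at most 6 of the 8 left vertices can be matched.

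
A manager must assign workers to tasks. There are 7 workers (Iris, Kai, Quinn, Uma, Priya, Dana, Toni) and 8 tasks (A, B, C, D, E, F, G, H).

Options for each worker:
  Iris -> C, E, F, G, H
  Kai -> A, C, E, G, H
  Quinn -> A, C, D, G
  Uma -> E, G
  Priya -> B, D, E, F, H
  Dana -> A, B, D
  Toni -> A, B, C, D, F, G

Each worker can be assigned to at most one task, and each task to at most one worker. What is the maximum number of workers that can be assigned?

7

For example, pair Iris→F, Kai→A, Quinn→C, Uma→E, Priya→H, Dana→B, Toni→G.
All 7 workers are matched, so no larger matching exists.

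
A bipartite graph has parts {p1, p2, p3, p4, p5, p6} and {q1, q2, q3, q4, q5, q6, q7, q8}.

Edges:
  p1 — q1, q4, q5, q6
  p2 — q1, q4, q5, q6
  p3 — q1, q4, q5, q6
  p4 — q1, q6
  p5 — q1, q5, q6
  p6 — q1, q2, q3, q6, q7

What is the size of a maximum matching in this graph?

5

A valid assignment of size 5: p1→q1, p2→q5, p3→q4, p4→q6, p6→q7.
The set {p1, p2, p3, p4, p5} has only 4 neighbours ({q1, q4, q5, q6}), so by Hall's theorem at most 5 of the 6 left vertices can be matched.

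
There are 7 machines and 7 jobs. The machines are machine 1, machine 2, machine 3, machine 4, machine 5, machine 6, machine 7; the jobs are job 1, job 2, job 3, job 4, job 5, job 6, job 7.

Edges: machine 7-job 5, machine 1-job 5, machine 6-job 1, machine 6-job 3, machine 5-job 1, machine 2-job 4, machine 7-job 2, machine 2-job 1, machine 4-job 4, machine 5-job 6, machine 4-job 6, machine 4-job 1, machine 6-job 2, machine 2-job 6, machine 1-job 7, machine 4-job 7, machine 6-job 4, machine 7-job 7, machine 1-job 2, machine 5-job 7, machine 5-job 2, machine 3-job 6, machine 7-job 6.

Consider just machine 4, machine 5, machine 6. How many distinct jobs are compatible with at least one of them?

6

The union of neighbours of {machine 4, machine 5, machine 6} is {job 1, job 2, job 3, job 4, job 6, job 7}, which has 6 elements.
Since |N(S)| = 6 ≥ |S| = 3, Hall's condition holds for this subset.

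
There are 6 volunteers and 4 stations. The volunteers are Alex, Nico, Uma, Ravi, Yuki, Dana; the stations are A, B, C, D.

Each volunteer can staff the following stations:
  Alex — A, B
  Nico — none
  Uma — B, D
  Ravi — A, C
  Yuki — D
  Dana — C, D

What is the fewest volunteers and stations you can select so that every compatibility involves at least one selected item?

A maximum matching has 4 edges (e.g. Alex–A, Uma–B, Ravi–C, Yuki–D).
By König's theorem the minimum vertex cover has the same size. One such cover is {A, B, C, D}.

4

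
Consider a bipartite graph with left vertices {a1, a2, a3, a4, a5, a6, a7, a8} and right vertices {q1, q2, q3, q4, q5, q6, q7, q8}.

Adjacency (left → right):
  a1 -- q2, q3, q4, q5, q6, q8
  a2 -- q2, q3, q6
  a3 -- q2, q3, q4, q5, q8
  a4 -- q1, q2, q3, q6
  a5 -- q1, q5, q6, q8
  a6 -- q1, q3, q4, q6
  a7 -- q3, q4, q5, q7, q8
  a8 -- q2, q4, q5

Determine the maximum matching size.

For example, pair a1–q4, a2–q6, a3–q8, a4–q1, a5–q5, a6–q3, a7–q7, a8–q2.
This saturates every left vertex, so 8 is the maximum.

8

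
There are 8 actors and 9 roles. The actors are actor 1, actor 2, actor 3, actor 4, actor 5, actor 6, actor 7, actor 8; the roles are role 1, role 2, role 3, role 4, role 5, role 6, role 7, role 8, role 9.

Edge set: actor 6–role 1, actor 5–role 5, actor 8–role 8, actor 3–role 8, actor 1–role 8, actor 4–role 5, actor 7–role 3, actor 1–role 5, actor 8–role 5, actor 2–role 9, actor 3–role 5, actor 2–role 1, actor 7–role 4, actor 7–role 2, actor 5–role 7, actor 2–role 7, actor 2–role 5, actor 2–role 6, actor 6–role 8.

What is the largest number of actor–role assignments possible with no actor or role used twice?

One maximum matching: actor 1–role 5, actor 2–role 9, actor 3–role 8, actor 5–role 7, actor 6–role 1, actor 7–role 3.
The set {actor 1, actor 3, actor 4, actor 8} has only 2 neighbours ({role 5, role 8}), so by Hall's theorem at most 6 of the 8 actors can be matched.

6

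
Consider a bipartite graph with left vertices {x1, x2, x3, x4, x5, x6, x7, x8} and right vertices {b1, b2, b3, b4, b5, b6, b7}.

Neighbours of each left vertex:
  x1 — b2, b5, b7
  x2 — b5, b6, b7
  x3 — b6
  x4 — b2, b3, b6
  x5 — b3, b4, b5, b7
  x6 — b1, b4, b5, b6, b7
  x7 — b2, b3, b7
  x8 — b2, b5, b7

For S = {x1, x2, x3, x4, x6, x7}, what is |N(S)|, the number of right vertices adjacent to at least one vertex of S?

7

The union of neighbours of {x1, x2, x3, x4, x6, x7} is {b1, b2, b3, b4, b5, b6, b7}, which has 7 elements.
Since |N(S)| = 7 ≥ |S| = 6, Hall's condition holds for this subset.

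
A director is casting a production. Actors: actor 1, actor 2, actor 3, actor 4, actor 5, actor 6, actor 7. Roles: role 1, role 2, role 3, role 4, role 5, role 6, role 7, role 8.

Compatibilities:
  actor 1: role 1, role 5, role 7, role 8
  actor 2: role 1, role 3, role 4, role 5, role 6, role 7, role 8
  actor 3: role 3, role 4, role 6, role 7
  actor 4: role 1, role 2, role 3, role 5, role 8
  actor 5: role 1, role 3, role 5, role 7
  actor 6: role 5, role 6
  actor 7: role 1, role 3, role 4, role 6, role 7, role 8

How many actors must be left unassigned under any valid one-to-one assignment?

0

A valid assignment of size 7: actor 1–role 1, actor 2–role 8, actor 3–role 3, actor 4–role 2, actor 5–role 5, actor 6–role 6, actor 7–role 7.
All 7 actors are matched, so no larger matching exists.
That matches 7 of the 7, leaving 0 unmatched; no matching can do better.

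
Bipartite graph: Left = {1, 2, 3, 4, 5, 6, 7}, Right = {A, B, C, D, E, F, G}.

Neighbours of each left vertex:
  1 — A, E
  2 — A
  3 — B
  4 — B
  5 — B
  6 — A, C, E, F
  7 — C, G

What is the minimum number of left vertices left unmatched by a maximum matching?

2

A valid assignment of size 5: 1-E, 2-A, 3-B, 6-F, 7-C.
The set {3, 4, 5} has only 1 neighbour ({B}), so by Hall's theorem at most 5 of the 7 left vertices can be matched.
That matches 5 of the 7, leaving 2 unmatched; no matching can do better.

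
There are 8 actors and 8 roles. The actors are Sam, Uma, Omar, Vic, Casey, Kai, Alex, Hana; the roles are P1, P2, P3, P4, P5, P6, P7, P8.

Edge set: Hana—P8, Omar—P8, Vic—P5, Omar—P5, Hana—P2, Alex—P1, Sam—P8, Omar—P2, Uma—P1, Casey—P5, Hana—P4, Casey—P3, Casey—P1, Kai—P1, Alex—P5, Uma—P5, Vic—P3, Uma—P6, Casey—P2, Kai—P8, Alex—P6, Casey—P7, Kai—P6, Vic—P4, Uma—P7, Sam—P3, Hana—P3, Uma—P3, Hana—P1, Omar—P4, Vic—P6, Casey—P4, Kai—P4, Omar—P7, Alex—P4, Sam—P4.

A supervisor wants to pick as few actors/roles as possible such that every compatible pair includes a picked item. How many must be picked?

{Sam, Uma, Omar, Vic, Casey, Kai, Alex, Hana} is a vertex cover of size 8: every edge has an endpoint in this set.
No smaller cover exists because Sam–P4, Uma–P7, Omar–P2, Vic–P6, Casey–P3, Kai–P8, Alex–P5, Hana–P1 is a matching of size 8, and a cover must include an endpoint of each of these disjoint edges (König's theorem).

8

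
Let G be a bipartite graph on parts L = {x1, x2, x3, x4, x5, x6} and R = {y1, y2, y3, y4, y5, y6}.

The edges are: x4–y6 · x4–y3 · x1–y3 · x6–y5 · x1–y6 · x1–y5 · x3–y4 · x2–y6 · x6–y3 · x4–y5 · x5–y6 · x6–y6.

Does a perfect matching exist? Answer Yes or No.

No

The set {x1, x2, x4, x5, x6} has only 3 neighbours ({y3, y5, y6}), so by Hall's theorem at most 4 of the 6 left vertices can be matched.
Hence no matching covers every left vertex.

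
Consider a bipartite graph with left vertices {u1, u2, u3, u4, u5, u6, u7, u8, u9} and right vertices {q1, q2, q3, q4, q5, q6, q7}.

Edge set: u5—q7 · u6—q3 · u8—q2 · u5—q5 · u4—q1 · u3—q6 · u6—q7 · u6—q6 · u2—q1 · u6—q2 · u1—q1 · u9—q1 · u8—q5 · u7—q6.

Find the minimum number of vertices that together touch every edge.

A maximum matching has 5 edges (e.g. u1–q1, u3–q6, u5–q5, u6–q7, u8–q2).
By König's theorem the minimum vertex cover has the same size. One such cover is {u5, u6, u8, q1, q6}.

5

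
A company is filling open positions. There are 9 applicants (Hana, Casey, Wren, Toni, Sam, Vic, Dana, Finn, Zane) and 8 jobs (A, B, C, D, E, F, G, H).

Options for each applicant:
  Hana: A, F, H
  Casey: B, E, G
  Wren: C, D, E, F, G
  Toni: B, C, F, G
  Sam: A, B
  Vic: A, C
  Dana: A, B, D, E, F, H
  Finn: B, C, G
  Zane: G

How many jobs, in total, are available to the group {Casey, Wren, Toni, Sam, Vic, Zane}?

The union of neighbours of {Casey, Wren, Toni, Sam, Vic, Zane} is {A, B, C, D, E, F, G}, which has 7 elements.
Since |N(S)| = 7 ≥ |S| = 6, Hall's condition holds for this subset.

7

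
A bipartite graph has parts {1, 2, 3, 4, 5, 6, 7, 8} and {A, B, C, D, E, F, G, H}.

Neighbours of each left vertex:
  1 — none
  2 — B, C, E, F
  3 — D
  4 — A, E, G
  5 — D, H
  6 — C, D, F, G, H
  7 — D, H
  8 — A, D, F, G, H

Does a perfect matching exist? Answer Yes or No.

The set {1, 3, 5, 7} has only 2 neighbours ({D, H}), so by Hall's theorem at most 6 of the 8 left vertices can be matched.
Hence no matching covers every left vertex.

No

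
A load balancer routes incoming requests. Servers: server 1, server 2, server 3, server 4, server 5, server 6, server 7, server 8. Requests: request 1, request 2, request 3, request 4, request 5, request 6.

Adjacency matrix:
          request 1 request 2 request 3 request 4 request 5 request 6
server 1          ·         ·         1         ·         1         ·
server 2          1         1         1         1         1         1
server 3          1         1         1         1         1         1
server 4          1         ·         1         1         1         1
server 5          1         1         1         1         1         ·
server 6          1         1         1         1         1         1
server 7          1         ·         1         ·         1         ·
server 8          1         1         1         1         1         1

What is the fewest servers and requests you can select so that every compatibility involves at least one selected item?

6

{request 1, request 2, request 3, request 4, request 5, request 6} is a vertex cover of size 6: every edge has an endpoint in this set.
No smaller cover exists because server 1–request 3, server 2–request 5, server 3–request 4, server 4–request 1, server 5–request 2, server 6–request 6 is a matching of size 6, and a cover must include an endpoint of each of these disjoint edges (König's theorem).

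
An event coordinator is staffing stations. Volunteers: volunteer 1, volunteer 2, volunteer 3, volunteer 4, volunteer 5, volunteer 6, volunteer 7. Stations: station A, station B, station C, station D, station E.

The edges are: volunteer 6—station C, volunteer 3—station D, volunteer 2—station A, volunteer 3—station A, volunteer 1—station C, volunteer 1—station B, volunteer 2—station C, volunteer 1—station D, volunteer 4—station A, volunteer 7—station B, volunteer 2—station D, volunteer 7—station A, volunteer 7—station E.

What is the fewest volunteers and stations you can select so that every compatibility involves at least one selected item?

5

A maximum matching has 5 edges (e.g. volunteer 1–station B, volunteer 2–station C, volunteer 3–station D, volunteer 4–station A, volunteer 7–station E).
By König's theorem the minimum vertex cover has the same size. One such cover is {volunteer 1, volunteer 7, station A, station C, station D}.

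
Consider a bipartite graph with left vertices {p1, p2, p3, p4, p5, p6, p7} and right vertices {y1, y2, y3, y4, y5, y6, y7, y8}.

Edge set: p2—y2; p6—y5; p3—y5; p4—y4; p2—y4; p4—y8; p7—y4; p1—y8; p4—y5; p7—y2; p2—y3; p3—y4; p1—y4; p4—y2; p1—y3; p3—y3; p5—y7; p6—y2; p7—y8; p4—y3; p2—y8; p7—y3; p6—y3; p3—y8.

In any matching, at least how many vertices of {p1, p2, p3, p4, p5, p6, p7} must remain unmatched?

1

One maximum matching: p1-y8, p2-y2, p3-y4, p4-y5, p5-y7, p6-y3.
The set {p1, p2, p3, p4, p6, p7} has only 5 neighbours ({y2, y3, y4, y5, y8}), so by Hall's theorem at most 6 of the 7 left vertices can be matched.
That matches 6 of the 7, leaving 1 unmatched; no matching can do better.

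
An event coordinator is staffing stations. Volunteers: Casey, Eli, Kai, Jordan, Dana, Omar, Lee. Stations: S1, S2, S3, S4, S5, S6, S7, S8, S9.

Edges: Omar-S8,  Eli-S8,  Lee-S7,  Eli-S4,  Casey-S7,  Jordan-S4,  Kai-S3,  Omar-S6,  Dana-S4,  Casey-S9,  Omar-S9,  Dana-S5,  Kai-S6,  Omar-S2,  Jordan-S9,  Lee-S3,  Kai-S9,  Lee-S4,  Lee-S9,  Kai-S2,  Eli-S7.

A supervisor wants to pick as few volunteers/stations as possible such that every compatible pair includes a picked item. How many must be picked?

A maximum matching has 7 edges (e.g. Casey–S7, Eli–S8, Kai–S6, Jordan–S9, Dana–S5, Omar–S2, Lee–S4).
By König's theorem the minimum vertex cover has the same size. One such cover is {Casey, Eli, Kai, Jordan, Dana, Omar, Lee}.

7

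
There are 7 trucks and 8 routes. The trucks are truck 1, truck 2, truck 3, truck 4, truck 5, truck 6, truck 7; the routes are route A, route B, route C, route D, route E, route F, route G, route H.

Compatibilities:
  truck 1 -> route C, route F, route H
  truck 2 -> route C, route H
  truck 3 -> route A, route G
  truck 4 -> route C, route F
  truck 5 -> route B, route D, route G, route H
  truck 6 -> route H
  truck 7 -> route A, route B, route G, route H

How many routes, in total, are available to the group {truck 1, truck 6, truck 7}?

6

The union of neighbours of {truck 1, truck 6, truck 7} is {route A, route B, route C, route F, route G, route H}, which has 6 elements.
Since |N(S)| = 6 ≥ |S| = 3, Hall's condition holds for this subset.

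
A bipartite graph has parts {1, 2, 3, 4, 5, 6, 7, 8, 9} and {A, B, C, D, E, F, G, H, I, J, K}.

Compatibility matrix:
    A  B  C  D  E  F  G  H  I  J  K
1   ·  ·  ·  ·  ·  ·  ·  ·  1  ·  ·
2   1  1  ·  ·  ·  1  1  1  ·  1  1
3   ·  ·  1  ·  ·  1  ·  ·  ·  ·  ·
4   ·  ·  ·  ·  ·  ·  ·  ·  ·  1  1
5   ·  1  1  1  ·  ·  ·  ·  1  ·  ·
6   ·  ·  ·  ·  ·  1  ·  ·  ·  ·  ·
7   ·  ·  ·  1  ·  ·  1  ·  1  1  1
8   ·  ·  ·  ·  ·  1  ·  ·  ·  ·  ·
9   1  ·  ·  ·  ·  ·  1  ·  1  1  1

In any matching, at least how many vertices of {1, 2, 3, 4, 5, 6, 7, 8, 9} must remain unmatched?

A valid assignment of size 8: 1–I, 2–A, 3–C, 4–K, 5–B, 6–F, 7–G, 9–J.
The set {6, 8} has only 1 neighbour ({F}), so by Hall's theorem at most 8 of the 9 left vertices can be matched.
That matches 8 of the 9, leaving 1 unmatched; no matching can do better.

1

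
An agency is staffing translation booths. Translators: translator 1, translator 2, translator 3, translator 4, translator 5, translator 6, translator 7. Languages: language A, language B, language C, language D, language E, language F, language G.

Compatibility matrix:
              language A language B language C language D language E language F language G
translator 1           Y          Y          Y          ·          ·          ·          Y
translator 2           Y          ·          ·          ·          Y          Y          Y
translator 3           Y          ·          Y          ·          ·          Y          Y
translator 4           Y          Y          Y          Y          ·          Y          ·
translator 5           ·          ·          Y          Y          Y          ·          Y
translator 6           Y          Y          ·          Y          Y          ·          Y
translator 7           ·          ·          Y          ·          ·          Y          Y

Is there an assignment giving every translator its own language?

One maximum matching: translator 1-language A, translator 2-language E, translator 3-language G, translator 4-language D, translator 5-language C, translator 6-language B, translator 7-language F.
Every translator is matched, so this is a perfect matching.

Yes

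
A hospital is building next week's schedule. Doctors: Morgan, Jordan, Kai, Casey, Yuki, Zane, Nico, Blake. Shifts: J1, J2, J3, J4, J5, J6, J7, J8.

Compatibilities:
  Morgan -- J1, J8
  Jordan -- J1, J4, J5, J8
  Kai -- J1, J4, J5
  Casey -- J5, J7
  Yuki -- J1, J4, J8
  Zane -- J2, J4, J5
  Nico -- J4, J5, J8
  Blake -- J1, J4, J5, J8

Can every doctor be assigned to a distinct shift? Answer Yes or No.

The set {Morgan, Jordan, Kai, Yuki, Nico, Blake} has only 4 neighbours ({J1, J4, J5, J8}), so by Hall's theorem at most 6 of the 8 doctors can be matched.
Hence no matching covers every doctor.

No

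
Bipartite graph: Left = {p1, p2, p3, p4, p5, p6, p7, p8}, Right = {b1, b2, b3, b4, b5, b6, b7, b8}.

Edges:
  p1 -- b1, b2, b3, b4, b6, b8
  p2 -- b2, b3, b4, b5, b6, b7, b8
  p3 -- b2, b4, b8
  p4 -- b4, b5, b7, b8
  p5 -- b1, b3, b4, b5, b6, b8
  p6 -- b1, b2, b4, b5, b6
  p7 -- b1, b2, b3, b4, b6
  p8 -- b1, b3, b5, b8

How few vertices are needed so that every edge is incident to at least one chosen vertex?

8

{p1, p2, p3, p4, p5, p6, p7, p8} is a vertex cover of size 8: every edge has an endpoint in this set.
No smaller cover exists because p1–b4, p2–b6, p3–b2, p4–b7, p5–b8, p6–b5, p7–b1, p8–b3 is a matching of size 8, and a cover must include an endpoint of each of these disjoint edges (König's theorem).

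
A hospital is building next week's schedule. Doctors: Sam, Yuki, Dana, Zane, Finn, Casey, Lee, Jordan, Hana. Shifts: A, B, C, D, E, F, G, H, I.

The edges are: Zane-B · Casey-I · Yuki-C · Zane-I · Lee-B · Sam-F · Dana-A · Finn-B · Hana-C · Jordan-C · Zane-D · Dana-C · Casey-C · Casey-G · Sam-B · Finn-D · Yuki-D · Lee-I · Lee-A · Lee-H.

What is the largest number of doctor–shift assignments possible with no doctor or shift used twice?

8

For example, pair Sam–F, Yuki–D, Dana–A, Zane–I, Finn–B, Casey–G, Lee–H, Jordan–C.
The set {Jordan, Hana} has only 1 neighbour ({C}), so by Hall's theorem at most 8 of the 9 doctors can be matched.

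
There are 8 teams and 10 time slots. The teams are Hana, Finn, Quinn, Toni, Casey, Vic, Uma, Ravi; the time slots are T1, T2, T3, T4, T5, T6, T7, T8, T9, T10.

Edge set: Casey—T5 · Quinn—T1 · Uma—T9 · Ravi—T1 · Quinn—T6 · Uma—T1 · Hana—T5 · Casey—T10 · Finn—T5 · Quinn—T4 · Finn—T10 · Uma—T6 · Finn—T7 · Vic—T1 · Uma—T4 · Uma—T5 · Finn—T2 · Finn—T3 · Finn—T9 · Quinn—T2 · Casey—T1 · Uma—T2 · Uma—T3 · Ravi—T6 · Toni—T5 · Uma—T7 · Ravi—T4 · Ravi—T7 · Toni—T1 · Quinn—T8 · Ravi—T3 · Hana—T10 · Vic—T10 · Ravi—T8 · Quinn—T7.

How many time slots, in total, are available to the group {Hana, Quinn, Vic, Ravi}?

9

The union of neighbours of {Hana, Quinn, Vic, Ravi} is {T1, T2, T3, T4, T5, T6, T7, T8, T10}, which has 9 elements.
Since |N(S)| = 9 ≥ |S| = 4, Hall's condition holds for this subset.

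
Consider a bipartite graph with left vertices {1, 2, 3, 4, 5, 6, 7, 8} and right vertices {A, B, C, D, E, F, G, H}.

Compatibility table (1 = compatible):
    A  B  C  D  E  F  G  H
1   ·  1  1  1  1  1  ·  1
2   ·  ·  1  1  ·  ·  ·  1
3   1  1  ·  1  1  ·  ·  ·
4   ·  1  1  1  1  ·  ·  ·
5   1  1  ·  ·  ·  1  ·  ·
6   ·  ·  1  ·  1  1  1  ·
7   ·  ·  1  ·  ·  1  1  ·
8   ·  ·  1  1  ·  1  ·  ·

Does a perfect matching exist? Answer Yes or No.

A valid assignment of size 8: 1–H, 2–D, 3–A, 4–E, 5–B, 6–G, 7–C, 8–F.
Every left vertex is matched, so this is a perfect matching.

Yes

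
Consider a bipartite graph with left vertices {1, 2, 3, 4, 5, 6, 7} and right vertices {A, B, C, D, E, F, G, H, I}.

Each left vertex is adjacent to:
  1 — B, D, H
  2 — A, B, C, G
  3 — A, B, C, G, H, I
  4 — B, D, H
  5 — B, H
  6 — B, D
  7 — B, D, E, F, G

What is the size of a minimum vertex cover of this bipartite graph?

{2, 3, 7, B, D, H} is a vertex cover of size 6: every edge has an endpoint in this set.
No smaller cover exists because 1–H, 2–C, 3–A, 4–D, 5–B, 7–G is a matching of size 6, and a cover must include an endpoint of each of these disjoint edges (König's theorem).

6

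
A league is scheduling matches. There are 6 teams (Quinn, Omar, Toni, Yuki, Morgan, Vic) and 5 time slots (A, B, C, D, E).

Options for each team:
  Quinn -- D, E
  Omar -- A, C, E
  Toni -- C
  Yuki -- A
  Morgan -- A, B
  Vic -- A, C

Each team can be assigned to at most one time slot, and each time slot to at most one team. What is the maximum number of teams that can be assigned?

5

A valid assignment of size 5: Quinn→D, Omar→E, Toni→C, Yuki→A, Morgan→B.
The set {Toni, Yuki, Vic} has only 2 neighbours ({A, C}), so by Hall's theorem at most 5 of the 6 teams can be matched.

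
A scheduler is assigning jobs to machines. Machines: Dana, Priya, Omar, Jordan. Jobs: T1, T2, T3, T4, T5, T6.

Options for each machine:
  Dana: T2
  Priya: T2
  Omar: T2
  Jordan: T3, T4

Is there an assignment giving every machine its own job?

The set {Dana, Priya, Omar} has only 1 neighbour ({T2}), so by Hall's theorem at most 2 of the 4 machines can be matched.
Hence no matching covers every machine.

No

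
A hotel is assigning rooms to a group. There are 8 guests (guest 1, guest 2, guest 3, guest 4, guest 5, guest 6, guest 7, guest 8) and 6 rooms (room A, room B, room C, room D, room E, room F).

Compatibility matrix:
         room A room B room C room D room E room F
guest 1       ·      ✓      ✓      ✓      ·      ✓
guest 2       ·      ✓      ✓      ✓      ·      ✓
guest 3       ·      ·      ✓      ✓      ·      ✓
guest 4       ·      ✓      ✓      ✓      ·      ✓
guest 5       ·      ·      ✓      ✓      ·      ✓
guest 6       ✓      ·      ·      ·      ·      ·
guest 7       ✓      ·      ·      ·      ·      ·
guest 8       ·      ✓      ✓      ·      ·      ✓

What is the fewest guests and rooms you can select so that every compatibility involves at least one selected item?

5

A maximum matching has 5 edges (e.g. guest 1–room B, guest 2–room F, guest 3–room C, guest 4–room D, guest 6–room A).
By König's theorem the minimum vertex cover has the same size. One such cover is {room A, room B, room C, room D, room F}.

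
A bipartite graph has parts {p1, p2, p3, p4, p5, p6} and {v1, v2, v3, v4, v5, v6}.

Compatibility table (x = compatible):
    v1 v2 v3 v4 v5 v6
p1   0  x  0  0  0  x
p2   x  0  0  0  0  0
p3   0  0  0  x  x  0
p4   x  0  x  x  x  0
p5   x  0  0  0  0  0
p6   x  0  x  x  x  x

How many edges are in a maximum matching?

One maximum matching: p1–v2, p2–v1, p3–v5, p4–v4, p6–v3.
The set {p2, p5} has only 1 neighbour ({v1}), so by Hall's theorem at most 5 of the 6 left vertices can be matched.

5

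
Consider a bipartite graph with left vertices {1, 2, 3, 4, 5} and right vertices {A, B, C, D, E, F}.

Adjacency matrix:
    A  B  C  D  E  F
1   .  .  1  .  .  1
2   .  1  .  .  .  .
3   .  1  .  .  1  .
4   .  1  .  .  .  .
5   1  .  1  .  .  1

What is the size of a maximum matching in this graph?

A valid assignment of size 4: 1→C, 2→B, 3→E, 5→F.
The set {2, 4} has only 1 neighbour ({B}), so by Hall's theorem at most 4 of the 5 left vertices can be matched.

4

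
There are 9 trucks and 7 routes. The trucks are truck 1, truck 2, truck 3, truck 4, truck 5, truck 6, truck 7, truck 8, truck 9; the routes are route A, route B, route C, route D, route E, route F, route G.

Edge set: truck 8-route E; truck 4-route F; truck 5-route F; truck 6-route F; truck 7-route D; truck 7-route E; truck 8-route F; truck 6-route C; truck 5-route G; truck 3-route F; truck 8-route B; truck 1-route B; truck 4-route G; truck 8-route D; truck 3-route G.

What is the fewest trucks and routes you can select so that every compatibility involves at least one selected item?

6

A maximum matching has 6 edges (e.g. truck 1–route B, truck 3–route G, truck 4–route F, truck 6–route C, truck 7–route D, truck 8–route E).
By König's theorem the minimum vertex cover has the same size. One such cover is {truck 1, truck 6, truck 7, truck 8, route F, route G}.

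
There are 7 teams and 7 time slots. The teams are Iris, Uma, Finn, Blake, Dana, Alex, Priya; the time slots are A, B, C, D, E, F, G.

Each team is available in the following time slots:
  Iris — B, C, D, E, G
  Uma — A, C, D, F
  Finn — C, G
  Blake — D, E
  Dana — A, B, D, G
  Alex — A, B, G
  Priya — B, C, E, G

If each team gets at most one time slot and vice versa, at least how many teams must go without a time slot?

0

For example, pair Iris-E, Uma-F, Finn-C, Blake-D, Dana-A, Alex-G, Priya-B.
All 7 teams are matched, so no larger matching exists.
That matches 7 of the 7, leaving 0 unmatched; no matching can do better.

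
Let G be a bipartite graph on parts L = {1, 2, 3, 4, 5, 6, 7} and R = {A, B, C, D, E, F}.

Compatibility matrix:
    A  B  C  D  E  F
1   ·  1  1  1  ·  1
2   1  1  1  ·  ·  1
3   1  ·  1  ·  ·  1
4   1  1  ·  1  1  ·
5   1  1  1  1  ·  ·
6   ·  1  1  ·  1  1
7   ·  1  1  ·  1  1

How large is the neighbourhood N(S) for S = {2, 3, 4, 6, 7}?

6

The union of neighbours of {2, 3, 4, 6, 7} is {A, B, C, D, E, F}, which has 6 elements.
Since |N(S)| = 6 ≥ |S| = 5, Hall's condition holds for this subset.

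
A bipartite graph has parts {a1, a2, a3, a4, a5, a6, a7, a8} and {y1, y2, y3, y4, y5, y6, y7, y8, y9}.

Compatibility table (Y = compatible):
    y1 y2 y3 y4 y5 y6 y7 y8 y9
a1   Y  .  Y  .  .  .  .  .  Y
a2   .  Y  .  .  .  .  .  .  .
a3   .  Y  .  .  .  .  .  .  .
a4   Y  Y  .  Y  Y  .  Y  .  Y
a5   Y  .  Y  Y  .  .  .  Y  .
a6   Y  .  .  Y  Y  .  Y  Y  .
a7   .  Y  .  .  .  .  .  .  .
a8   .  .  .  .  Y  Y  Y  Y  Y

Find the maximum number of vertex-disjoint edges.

6

One maximum matching: a1-y3, a2-y2, a4-y9, a5-y4, a6-y1, a8-y7.
The set {a2, a3, a7} has only 1 neighbour ({y2}), so by Hall's theorem at most 6 of the 8 left vertices can be matched.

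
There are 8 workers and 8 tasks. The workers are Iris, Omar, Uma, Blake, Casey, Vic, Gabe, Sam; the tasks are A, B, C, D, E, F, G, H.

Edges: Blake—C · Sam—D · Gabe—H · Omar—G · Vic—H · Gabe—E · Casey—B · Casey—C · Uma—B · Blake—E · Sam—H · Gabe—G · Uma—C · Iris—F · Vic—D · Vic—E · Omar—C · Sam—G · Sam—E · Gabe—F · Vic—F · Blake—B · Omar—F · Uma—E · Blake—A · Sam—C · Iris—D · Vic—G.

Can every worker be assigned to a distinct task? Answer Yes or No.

Yes

A valid assignment of size 8: Iris–D, Omar–F, Uma–C, Blake–A, Casey–B, Vic–E, Gabe–H, Sam–G.
Every worker is matched, so this is a perfect matching.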